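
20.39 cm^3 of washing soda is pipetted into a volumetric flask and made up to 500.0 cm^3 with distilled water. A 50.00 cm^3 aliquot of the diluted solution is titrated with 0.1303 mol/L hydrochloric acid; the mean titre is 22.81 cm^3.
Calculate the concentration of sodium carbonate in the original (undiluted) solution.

Na2CO3 + 2 HCl → 2 NaCl + H2O + CO2
n(HCl) = 0.02281 × 0.1303 = 2.972 × 10^-3 mol
From the 1:2 ratio, n(Na2CO3) in the aliquot = 1/2 × 2.972 × 10^-3 = 1.486 × 10^-3 mol
[Na2CO3]_dilute = 1.486 × 10^-3 / 0.05000 = 0.02972 mol/L
Dilution factor = 500.0 / 20.39 = 24.52
[Na2CO3]_stock = 0.02972 × 24.52 = 0.7288 mol/L

0.7288 mol/L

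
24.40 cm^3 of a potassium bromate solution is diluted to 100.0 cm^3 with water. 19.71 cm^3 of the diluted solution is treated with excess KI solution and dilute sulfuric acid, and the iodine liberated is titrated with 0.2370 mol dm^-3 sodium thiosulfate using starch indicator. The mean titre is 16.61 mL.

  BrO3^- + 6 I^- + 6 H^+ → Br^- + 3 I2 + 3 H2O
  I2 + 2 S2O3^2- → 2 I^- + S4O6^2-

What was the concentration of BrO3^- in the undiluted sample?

n(S2O3^2-) = 0.01661 × 0.2370 = 3.937 × 10^-3 mol
n(I2) = n(S2O3^2-)/2 = 1.968 × 10^-3 mol
From the 1:3 ratio, n(BrO3^-) in the aliquot = 1/3 × 1.968 × 10^-3 = 6.561 × 10^-4 mol
[BrO3^-]_dilute = 6.561 × 10^-4 / 0.01971 = 0.03329 mol/L
[BrO3^-]_original = 0.03329 × 100.0/24.40 = 0.1364 mol/L

0.1364 mol/L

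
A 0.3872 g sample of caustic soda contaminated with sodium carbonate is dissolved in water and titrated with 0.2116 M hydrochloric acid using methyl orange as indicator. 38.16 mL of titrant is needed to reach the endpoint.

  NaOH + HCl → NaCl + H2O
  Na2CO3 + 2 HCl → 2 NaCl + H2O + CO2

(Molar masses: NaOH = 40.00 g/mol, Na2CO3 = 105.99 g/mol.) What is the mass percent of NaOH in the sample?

32.37 %

n(HCl) = 0.03816 × 0.2116 = 8.075 × 10^-3 mol
Let x = n(NaOH), y = n(Na2CO3).
Titrant: 1x + 2y = 8.075 × 10^-3;  mass: 40.00x + 105.99y = 0.3872
Solving, x = 3.133 × 10^-3 mol, y = 2.471 × 10^-3 mol
mass of NaOH = 3.133 × 10^-3 × 40.00 = 0.1253 g
% NaOH = 0.1253 / 0.3872 × 100 = 32.37 %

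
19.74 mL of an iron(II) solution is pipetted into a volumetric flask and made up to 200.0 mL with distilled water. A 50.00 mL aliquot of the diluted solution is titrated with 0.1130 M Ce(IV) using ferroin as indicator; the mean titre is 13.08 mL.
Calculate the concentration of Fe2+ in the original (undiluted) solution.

0.2995 M

Ce^4+ + Fe^2+ → Ce^3+ + Fe^3+
n(Ce4+) = 0.01308 × 0.1130 = 1.478 × 10^-3 mol
n(Fe2+) in the aliquot = 1.478 × 10^-3 mol (1:1 ratio)
[Fe2+]_dilute = 1.478 × 10^-3 / 0.05000 = 0.02956 mol/L
Dilution factor = 200.0 / 19.74 = 10.13
[Fe2+]_stock = 0.02956 × 10.13 = 0.2995 mol/L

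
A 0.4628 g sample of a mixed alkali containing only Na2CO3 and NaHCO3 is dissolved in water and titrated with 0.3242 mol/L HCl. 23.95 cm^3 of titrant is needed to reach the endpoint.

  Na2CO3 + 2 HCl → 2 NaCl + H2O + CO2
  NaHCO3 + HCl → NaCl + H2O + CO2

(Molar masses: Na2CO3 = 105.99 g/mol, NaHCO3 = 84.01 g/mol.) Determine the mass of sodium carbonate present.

n(HCl) = 0.02395 × 0.3242 = 7.765 × 10^-3 mol
Let x = n(Na2CO3), y = n(NaHCO3).
Titrant: 2x + 1y = 7.765 × 10^-3;  mass: 105.99x + 84.01y = 0.4628
Solving, x = 3.055 × 10^-3 mol, y = 1.655 × 10^-3 mol
mass of Na2CO3 = 3.055 × 10^-3 × 105.99 = 0.3238 g

0.3238 g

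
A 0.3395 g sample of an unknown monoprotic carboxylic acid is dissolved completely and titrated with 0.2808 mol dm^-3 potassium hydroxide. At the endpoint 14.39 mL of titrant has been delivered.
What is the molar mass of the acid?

n(KOH) = 0.01439 L × 0.2808 mol/L = 4.041 × 10^-3 mol
n(HA) = 4.041 × 10^-3 mol (1:1 ratio)
M = m / n = 0.3395 g / 4.041 × 10^-3 mol = 84.02 g/mol

84.02 g/mol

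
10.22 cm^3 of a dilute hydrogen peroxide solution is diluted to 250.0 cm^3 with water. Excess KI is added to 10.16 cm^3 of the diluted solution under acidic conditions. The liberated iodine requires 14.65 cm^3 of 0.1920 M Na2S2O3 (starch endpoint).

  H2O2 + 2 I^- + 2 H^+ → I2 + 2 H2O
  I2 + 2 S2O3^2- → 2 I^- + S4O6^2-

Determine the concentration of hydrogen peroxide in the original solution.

n(S2O3^2-) = 0.01465 × 0.1920 = 2.813 × 10^-3 mol
n(I2) = n(S2O3^2-)/2 = 1.406 × 10^-3 mol
n(H2O2) in the aliquot = 1.406 × 10^-3 mol (1:1 ratio)
[H2O2]_dilute = 1.406 × 10^-3 / 0.01016 = 0.1384 mol/L
[H2O2]_original = 0.1384 × 250.0/10.22 = 3.386 mol/L

3.386 M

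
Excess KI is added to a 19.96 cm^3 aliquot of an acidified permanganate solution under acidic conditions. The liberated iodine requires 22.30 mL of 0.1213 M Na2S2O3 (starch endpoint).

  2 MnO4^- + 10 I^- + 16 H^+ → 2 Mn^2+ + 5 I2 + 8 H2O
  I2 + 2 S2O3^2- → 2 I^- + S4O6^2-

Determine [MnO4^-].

0.02710 M

n(S2O3^2-) = 0.02230 × 0.1213 = 2.705 × 10^-3 mol
n(I2) = n(S2O3^2-)/2 = 1.352 × 10^-3 mol
From the 2:5 ratio, n(MnO4^-) in the aliquot = 2/5 × 1.352 × 10^-3 = 5.410 × 10^-4 mol
[MnO4^-] = 5.410 × 10^-4 / 0.01996 = 0.02710 mol/L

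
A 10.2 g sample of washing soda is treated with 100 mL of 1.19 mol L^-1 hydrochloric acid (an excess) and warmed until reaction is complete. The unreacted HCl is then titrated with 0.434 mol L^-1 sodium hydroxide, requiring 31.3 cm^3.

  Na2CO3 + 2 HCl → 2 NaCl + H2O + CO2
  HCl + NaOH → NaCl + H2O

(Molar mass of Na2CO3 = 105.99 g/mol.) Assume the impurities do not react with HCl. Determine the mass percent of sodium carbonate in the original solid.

54.8 %

n(HCl) added = 0.100 × 1.19 = 0.119 mol
n(NaOH) used in back-titration = 0.0313 × 0.434 = 0.0136 mol
n(HCl) left over = 0.0136 mol (1:1 ratio)
n(HCl) consumed by analyte = 0.119 − 0.0136 = 0.105 mol
From the 1:2 ratio, n(Na2CO3) = 1/2 × 0.105 = 0.0527 mol
mass of Na2CO3 = 0.0527 × 105.99 = 5.59 g
% Na2CO3 = 5.59 / 10.2 × 100 = 54.8 %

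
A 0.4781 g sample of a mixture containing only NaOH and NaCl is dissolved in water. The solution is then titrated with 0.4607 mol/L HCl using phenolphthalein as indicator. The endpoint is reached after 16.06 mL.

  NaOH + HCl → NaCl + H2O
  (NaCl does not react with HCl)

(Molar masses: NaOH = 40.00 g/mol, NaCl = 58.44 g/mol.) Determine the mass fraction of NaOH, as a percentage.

n(HCl) = 0.01606 × 0.4607 = 7.399 × 10^-3 mol
Let x = n(NaOH), y = n(NaCl).
Titrant: 1x = 7.399 × 10^-3;  mass: 40.00x + 58.44y = 0.4781
Solving, x = 7.399 × 10^-3 mol, y = 3.117 × 10^-3 mol
mass of NaOH = 7.399 × 10^-3 × 40.00 = 0.2960 g
% NaOH = 0.2960 / 0.4781 × 100 = 61.90 %

61.90 %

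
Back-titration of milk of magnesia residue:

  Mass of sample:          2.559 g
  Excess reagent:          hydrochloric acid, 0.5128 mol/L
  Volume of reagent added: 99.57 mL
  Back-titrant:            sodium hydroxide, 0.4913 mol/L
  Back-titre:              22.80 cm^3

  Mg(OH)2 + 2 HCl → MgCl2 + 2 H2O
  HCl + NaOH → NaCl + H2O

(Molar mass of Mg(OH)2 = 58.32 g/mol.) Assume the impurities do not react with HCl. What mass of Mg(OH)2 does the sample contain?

n(HCl) added = 0.09957 × 0.5128 = 0.05106 mol
n(NaOH) used in back-titration = 0.02280 × 0.4913 = 0.01120 mol
n(HCl) left over = 0.01120 mol (1:1 ratio)
n(HCl) consumed by analyte = 0.05106 − 0.01120 = 0.03986 mol
From the 1:2 ratio, n(Mg(OH)2) = 1/2 × 0.03986 = 0.01993 mol
mass of Mg(OH)2 = 0.01993 × 58.32 = 1.162 g

1.162 g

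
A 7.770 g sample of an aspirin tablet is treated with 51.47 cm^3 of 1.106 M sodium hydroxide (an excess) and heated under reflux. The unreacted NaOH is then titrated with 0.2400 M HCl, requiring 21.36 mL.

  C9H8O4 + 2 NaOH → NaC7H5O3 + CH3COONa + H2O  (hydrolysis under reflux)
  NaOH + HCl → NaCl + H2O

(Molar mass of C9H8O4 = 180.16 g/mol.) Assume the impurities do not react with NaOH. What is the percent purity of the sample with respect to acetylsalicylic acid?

60.05 %

n(NaOH) added = 0.05147 × 1.106 = 0.05693 mol
n(HCl) used in back-titration = 0.02136 × 0.2400 = 5.126 × 10^-3 mol
n(NaOH) left over = 5.126 × 10^-3 mol (1:1 ratio)
n(NaOH) consumed by analyte = 0.05693 − 5.126 × 10^-3 = 0.05180 mol
From the 1:2 ratio, n(C9H8O4) = 1/2 × 0.05180 = 0.02590 mol
mass of C9H8O4 = 0.02590 × 180.16 = 4.666 g
% C9H8O4 = 4.666 / 7.770 × 100 = 60.05 %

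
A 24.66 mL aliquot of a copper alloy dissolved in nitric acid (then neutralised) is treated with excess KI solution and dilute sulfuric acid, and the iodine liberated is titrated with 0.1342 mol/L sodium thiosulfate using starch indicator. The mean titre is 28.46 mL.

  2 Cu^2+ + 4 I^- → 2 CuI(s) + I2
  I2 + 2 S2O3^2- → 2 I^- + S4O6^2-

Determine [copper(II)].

0.1549 mol/L

n(S2O3^2-) = 0.02846 × 0.1342 = 3.819 × 10^-3 mol
n(I2) = n(S2O3^2-)/2 = 1.910 × 10^-3 mol
From the 2:1 ratio, n(Cu2+) in the aliquot = 2/1 × 1.910 × 10^-3 = 3.819 × 10^-3 mol
[Cu2+] = 3.819 × 10^-3 / 0.02466 = 0.1549 mol/L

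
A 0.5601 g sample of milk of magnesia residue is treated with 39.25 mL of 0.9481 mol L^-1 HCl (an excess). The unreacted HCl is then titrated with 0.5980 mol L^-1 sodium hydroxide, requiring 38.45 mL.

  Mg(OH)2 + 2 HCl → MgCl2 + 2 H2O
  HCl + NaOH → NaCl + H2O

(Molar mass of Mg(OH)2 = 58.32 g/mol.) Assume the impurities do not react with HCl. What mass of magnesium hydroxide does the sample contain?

0.4147 g

n(HCl) added = 0.03925 × 0.9481 = 0.03721 mol
n(NaOH) used in back-titration = 0.03845 × 0.5980 = 0.02299 mol
n(HCl) left over = 0.02299 mol (1:1 ratio)
n(HCl) consumed by analyte = 0.03721 − 0.02299 = 0.01422 mol
From the 1:2 ratio, n(Mg(OH)2) = 1/2 × 0.01422 = 7.110 × 10^-3 mol
mass of Mg(OH)2 = 7.110 × 10^-3 × 58.32 = 0.4147 g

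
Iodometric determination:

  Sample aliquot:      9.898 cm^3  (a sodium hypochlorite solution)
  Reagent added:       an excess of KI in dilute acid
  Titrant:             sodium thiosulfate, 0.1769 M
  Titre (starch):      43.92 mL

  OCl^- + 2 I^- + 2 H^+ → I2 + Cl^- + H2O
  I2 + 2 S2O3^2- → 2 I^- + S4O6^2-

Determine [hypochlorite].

0.3925 M

n(S2O3^2-) = 0.04392 × 0.1769 = 7.769 × 10^-3 mol
n(I2) = n(S2O3^2-)/2 = 3.885 × 10^-3 mol
n(OCl^-) in the aliquot = 3.885 × 10^-3 mol (1:1 ratio)
[OCl^-] = 3.885 × 10^-3 / 0.009898 = 0.3925 mol/L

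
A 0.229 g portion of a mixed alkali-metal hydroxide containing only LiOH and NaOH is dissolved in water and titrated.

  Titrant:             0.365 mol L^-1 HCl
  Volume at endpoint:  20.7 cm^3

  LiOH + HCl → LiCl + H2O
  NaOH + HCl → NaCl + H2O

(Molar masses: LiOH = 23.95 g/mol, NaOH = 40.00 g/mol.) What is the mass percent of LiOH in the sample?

n(HCl) = 0.0207 × 0.365 = 7.56 × 10^-3 mol
Let x = n(LiOH), y = n(NaOH).
Titrant: 1x + 1y = 7.56 × 10^-3;  mass: 23.95x + 40.00y = 0.229
Solving, x = 4.56 × 10^-3 mol, y = 2.99 × 10^-3 mol
mass of LiOH = 4.56 × 10^-3 × 23.95 = 0.109 g
% LiOH = 0.109 / 0.229 × 100 = 47.7 %

47.7 %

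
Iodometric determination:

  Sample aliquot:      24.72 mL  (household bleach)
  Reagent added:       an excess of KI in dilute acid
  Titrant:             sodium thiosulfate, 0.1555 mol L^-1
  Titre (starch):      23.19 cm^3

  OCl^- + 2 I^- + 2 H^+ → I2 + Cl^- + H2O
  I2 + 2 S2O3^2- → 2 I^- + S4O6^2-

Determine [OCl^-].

n(S2O3^2-) = 0.02319 × 0.1555 = 3.606 × 10^-3 mol
n(I2) = n(S2O3^2-)/2 = 1.803 × 10^-3 mol
n(OCl^-) in the aliquot = 1.803 × 10^-3 mol (1:1 ratio)
[OCl^-] = 1.803 × 10^-3 / 0.02472 = 0.07294 mol/L

0.07294 mol/L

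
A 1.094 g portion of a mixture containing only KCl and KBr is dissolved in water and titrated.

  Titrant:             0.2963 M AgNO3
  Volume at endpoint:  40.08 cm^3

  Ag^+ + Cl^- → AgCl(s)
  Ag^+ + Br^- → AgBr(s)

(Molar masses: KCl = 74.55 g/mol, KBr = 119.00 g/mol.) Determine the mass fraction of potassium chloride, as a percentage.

48.94 %

n(AgNO3) = 0.04008 × 0.2963 = 0.01188 mol
Let x = n(KCl), y = n(KBr).
Titrant: 1x + 1y = 0.01188;  mass: 74.55x + 119.00y = 1.094
Solving, x = 7.181 × 10^-3 mol, y = 4.694 × 10^-3 mol
mass of KCl = 7.181 × 10^-3 × 74.55 = 0.5354 g
% KCl = 0.5354 / 1.094 × 100 = 48.94 %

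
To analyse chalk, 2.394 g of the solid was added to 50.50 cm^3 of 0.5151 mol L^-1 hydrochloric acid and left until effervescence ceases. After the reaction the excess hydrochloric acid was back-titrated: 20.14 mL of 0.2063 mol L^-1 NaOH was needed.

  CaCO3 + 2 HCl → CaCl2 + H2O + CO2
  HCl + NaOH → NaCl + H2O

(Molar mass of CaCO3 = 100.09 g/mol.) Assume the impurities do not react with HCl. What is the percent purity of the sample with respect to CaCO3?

n(HCl) added = 0.05050 × 0.5151 = 0.02601 mol
n(NaOH) used in back-titration = 0.02014 × 0.2063 = 4.155 × 10^-3 mol
n(HCl) left over = 4.155 × 10^-3 mol (1:1 ratio)
n(HCl) consumed by analyte = 0.02601 − 4.155 × 10^-3 = 0.02186 mol
From the 1:2 ratio, n(CaCO3) = 1/2 × 0.02186 = 0.01093 mol
mass of CaCO3 = 0.01093 × 100.09 = 1.094 g
% CaCO3 = 1.094 / 2.394 × 100 = 45.69 %

45.69 %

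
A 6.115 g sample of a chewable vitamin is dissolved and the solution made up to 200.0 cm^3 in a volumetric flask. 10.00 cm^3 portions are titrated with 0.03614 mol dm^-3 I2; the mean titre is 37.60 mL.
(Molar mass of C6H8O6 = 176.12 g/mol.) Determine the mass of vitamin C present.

4.786 g

C6H8O6 + I2 → C6H6O6 + 2 HI
n(I2) per titration = 0.03760 × 0.03614 = 1.359 × 10^-3 mol
n(C6H8O6) in each aliquot = 1.359 × 10^-3 mol (1:1 ratio)
n(C6H8O6) in the whole flask = 1.359 × 10^-3 × 200.0/10.00 = 0.02718 mol
mass of C6H8O6 = 0.02718 × 176.12 = 4.786 g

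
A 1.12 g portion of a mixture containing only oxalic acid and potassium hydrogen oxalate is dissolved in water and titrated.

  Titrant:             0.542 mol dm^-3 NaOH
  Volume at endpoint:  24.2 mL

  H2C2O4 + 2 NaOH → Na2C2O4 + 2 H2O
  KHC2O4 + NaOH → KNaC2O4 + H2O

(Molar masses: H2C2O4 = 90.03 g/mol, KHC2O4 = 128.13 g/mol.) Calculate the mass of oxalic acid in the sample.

n(NaOH) = 0.0242 × 0.542 = 0.0131 mol
Let x = n(H2C2O4), y = n(KHC2O4).
Titrant: 2x + 1y = 0.0131;  mass: 90.03x + 128.13y = 1.12
Solving, x = 3.37 × 10^-3 mol, y = 6.37 × 10^-3 mol
mass of H2C2O4 = 3.37 × 10^-3 × 90.03 = 0.304 g

0.304 g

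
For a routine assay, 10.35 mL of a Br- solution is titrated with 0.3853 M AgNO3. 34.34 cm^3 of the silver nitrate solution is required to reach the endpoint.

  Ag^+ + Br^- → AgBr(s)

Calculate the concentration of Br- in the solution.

n(AgNO3) = 0.03434 L × 0.3853 mol/L = 0.01323 mol
n(Br-) = 0.01323 mol (1:1 mole ratio)
[Br-] = 0.01323 mol / 0.01035 L = 1.278 mol/L

1.278 M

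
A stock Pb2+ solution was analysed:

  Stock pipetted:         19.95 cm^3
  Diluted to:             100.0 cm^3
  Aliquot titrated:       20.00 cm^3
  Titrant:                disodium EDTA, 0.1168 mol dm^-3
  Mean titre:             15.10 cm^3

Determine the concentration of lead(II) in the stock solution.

Pb^2+ + EDTA^4- → [Pb(EDTA)]^2-
n(EDTA) = 0.01510 × 0.1168 = 1.764 × 10^-3 mol
n(Pb2+) in the aliquot = 1.764 × 10^-3 mol (1:1 ratio)
[Pb2+]_dilute = 1.764 × 10^-3 / 0.02000 = 0.08818 mol/L
Dilution factor = 100.0 / 19.95 = 5.013
[Pb2+]_stock = 0.08818 × 5.013 = 0.4420 mol/L

0.4420 mol/L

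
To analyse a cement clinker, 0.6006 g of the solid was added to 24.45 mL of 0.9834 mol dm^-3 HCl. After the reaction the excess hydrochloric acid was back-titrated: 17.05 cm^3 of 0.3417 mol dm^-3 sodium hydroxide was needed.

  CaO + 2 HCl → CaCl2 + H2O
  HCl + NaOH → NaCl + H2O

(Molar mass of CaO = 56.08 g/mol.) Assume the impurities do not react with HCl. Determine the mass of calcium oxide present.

n(HCl) added = 0.02445 × 0.9834 = 0.02404 mol
n(NaOH) used in back-titration = 0.01705 × 0.3417 = 5.826 × 10^-3 mol
n(HCl) left over = 5.826 × 10^-3 mol (1:1 ratio)
n(HCl) consumed by analyte = 0.02404 − 5.826 × 10^-3 = 0.01822 mol
From the 1:2 ratio, n(CaO) = 1/2 × 0.01822 = 9.109 × 10^-3 mol
mass of CaO = 9.109 × 10^-3 × 56.08 = 0.5108 g

0.5108 g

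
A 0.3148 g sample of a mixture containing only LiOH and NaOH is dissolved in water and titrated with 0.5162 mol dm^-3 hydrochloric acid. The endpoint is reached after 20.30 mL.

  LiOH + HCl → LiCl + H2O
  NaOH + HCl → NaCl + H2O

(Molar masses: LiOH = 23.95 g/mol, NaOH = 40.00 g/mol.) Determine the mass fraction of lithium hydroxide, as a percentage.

49.47 %

n(HCl) = 0.02030 × 0.5162 = 0.01048 mol
Let x = n(LiOH), y = n(NaOH).
Titrant: 1x + 1y = 0.01048;  mass: 23.95x + 40.00y = 0.3148
Solving, x = 6.502 × 10^-3 mol, y = 3.977 × 10^-3 mol
mass of LiOH = 6.502 × 10^-3 × 23.95 = 0.1557 g
% LiOH = 0.1557 / 0.3148 × 100 = 49.47 %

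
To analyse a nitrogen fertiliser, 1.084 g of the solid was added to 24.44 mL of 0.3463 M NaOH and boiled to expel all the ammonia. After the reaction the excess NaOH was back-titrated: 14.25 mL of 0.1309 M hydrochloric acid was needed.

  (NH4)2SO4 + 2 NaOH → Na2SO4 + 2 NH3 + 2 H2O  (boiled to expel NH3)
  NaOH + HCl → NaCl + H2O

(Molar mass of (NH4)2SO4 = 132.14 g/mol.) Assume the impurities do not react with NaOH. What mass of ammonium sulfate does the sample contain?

0.4359 g

n(NaOH) added = 0.02444 × 0.3463 = 8.464 × 10^-3 mol
n(HCl) used in back-titration = 0.01425 × 0.1309 = 1.865 × 10^-3 mol
n(NaOH) left over = 1.865 × 10^-3 mol (1:1 ratio)
n(NaOH) consumed by analyte = 8.464 × 10^-3 − 1.865 × 10^-3 = 6.598 × 10^-3 mol
From the 1:2 ratio, n((NH4)2SO4) = 1/2 × 6.598 × 10^-3 = 3.299 × 10^-3 mol
mass of (NH4)2SO4 = 3.299 × 10^-3 × 132.14 = 0.4359 g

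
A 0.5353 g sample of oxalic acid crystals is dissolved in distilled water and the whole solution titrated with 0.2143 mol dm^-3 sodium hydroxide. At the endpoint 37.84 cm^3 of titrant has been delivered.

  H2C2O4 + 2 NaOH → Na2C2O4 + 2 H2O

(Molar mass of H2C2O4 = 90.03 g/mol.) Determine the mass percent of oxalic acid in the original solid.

n(NaOH) = 0.03784 L × 0.2143 mol/L = 8.109 × 10^-3 mol
From the 1:2 ratio, n(H2C2O4) = 1/2 × 8.109 × 10^-3 = 4.055 × 10^-3 mol
mass of H2C2O4 = 4.055 × 10^-3 × 90.03 g/mol = 0.3650 g
% H2C2O4 = 0.3650 / 0.5353 × 100 = 68.19 %

68.19 %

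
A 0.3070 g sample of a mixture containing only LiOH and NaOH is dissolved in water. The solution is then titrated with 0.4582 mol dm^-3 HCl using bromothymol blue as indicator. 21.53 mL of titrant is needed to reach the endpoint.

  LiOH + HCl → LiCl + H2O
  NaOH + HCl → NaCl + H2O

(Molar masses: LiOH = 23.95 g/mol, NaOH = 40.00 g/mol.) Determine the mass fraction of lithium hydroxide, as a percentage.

42.58 %

n(HCl) = 0.02153 × 0.4582 = 9.865 × 10^-3 mol
Let x = n(LiOH), y = n(NaOH).
Titrant: 1x + 1y = 9.865 × 10^-3;  mass: 23.95x + 40.00y = 0.3070
Solving, x = 5.458 × 10^-3 mol, y = 4.407 × 10^-3 mol
mass of LiOH = 5.458 × 10^-3 × 23.95 = 0.1307 g
% LiOH = 0.1307 / 0.3070 × 100 = 42.58 %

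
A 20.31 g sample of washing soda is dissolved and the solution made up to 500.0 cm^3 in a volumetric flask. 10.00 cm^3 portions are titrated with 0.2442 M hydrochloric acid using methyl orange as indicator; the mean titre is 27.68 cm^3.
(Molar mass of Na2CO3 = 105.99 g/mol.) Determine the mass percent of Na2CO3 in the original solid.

88.19 %

Na2CO3 + 2 HCl → 2 NaCl + H2O + CO2
n(HCl) per titration = 0.02768 × 0.2442 = 6.759 × 10^-3 mol
From the 1:2 ratio, n(Na2CO3) in each aliquot = 1/2 × 6.759 × 10^-3 = 3.380 × 10^-3 mol
n(Na2CO3) in the whole flask = 3.380 × 10^-3 × 500.0/10.00 = 0.1690 mol
mass of Na2CO3 = 0.1690 × 105.99 = 17.91 g
% Na2CO3 = 17.91 / 20.31 × 100 = 88.19 %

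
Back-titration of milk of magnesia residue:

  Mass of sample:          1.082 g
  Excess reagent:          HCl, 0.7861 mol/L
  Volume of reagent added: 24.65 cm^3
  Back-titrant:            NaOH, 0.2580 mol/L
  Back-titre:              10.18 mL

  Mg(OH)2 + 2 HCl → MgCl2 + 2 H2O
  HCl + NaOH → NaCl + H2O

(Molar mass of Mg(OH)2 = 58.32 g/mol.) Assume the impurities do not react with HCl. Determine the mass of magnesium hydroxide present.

n(HCl) added = 0.02465 × 0.7861 = 0.01938 mol
n(NaOH) used in back-titration = 0.01018 × 0.2580 = 2.626 × 10^-3 mol
n(HCl) left over = 2.626 × 10^-3 mol (1:1 ratio)
n(HCl) consumed by analyte = 0.01938 − 2.626 × 10^-3 = 0.01675 mol
From the 1:2 ratio, n(Mg(OH)2) = 1/2 × 0.01675 = 8.375 × 10^-3 mol
mass of Mg(OH)2 = 8.375 × 10^-3 × 58.32 = 0.4885 g

0.4885 g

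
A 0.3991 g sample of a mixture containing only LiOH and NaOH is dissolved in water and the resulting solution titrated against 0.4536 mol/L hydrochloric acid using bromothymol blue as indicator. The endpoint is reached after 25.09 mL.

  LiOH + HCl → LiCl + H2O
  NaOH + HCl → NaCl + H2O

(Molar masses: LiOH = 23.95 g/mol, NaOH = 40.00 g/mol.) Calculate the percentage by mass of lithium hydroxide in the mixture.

20.99 %

n(HCl) = 0.02509 × 0.4536 = 0.01138 mol
Let x = n(LiOH), y = n(NaOH).
Titrant: 1x + 1y = 0.01138;  mass: 23.95x + 40.00y = 0.3991
Solving, x = 3.497 × 10^-3 mol, y = 7.883 × 10^-3 mol
mass of LiOH = 3.497 × 10^-3 × 23.95 = 0.08376 g
% LiOH = 0.08376 / 0.3991 × 100 = 20.99 %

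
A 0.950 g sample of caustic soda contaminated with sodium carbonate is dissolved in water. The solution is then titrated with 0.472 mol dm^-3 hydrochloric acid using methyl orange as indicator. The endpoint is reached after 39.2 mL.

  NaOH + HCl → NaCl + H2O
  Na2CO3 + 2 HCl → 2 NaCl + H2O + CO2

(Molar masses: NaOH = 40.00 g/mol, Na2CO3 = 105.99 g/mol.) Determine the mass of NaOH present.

0.0940 g

n(HCl) = 0.0392 × 0.472 = 0.0185 mol
Let x = n(NaOH), y = n(Na2CO3).
Titrant: 1x + 2y = 0.0185;  mass: 40.00x + 105.99y = 0.950
Solving, x = 2.35 × 10^-3 mol, y = 8.08 × 10^-3 mol
mass of NaOH = 2.35 × 10^-3 × 40.00 = 0.0940 g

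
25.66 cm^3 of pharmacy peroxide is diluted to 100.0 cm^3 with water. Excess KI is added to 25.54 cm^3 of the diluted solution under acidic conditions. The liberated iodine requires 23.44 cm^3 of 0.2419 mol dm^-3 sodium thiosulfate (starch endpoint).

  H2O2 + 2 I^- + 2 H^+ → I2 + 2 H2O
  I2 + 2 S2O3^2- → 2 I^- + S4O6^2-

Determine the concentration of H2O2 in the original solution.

0.4326 mol/L

n(S2O3^2-) = 0.02344 × 0.2419 = 5.670 × 10^-3 mol
n(I2) = n(S2O3^2-)/2 = 2.835 × 10^-3 mol
n(H2O2) in the aliquot = 2.835 × 10^-3 mol (1:1 ratio)
[H2O2]_dilute = 2.835 × 10^-3 / 0.02554 = 0.1110 mol/L
[H2O2]_original = 0.1110 × 100.0/25.66 = 0.4326 mol/L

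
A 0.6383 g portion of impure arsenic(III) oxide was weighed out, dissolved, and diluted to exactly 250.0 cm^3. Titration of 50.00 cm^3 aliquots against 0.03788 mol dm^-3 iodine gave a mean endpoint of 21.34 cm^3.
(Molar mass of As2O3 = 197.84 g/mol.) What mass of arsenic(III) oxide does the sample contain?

As2O3 + 2 I2 + 2 H2O → As2O5 + 4 HI
n(I2) per titration = 0.02134 × 0.03788 = 8.084 × 10^-4 mol
From the 1:2 ratio, n(As2O3) in each aliquot = 1/2 × 8.084 × 10^-4 = 4.042 × 10^-4 mol
n(As2O3) in the whole flask = 4.042 × 10^-4 × 250.0/50.00 = 2.021 × 10^-3 mol
mass of As2O3 = 2.021 × 10^-3 × 197.84 = 0.3998 g

0.3998 g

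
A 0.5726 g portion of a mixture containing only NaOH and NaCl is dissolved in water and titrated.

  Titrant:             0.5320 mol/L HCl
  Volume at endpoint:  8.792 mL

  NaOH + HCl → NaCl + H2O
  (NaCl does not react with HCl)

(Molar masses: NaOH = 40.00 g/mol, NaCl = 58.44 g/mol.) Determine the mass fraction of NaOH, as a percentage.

32.67 %

n(HCl) = 0.008792 × 0.5320 = 4.677 × 10^-3 mol
Let x = n(NaOH), y = n(NaCl).
Titrant: 1x = 4.677 × 10^-3;  mass: 40.00x + 58.44y = 0.5726
Solving, x = 4.677 × 10^-3 mol, y = 6.597 × 10^-3 mol
mass of NaOH = 4.677 × 10^-3 × 40.00 = 0.1871 g
% NaOH = 0.1871 / 0.5726 × 100 = 32.67 %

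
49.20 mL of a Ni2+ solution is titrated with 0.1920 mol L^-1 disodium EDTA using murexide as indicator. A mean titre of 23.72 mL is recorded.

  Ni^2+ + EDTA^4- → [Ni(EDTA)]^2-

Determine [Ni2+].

n(EDTA) = 0.02372 L × 0.1920 mol/L = 4.554 × 10^-3 mol
n(Ni2+) = 4.554 × 10^-3 mol (1:1 mole ratio)
[Ni2+] = 4.554 × 10^-3 mol / 0.04920 L = 0.09257 mol/L

0.09257 mol/L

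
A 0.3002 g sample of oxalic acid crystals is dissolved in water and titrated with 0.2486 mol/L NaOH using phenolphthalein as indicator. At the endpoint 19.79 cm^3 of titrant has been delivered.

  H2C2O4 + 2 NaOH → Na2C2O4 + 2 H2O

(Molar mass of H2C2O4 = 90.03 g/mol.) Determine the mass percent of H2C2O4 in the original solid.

73.77 %

n(NaOH) = 0.01979 L × 0.2486 mol/L = 4.920 × 10^-3 mol
From the 1:2 ratio, n(H2C2O4) = 1/2 × 4.920 × 10^-3 = 2.460 × 10^-3 mol
mass of H2C2O4 = 2.460 × 10^-3 × 90.03 g/mol = 0.2215 g
% H2C2O4 = 0.2215 / 0.3002 × 100 = 73.77 %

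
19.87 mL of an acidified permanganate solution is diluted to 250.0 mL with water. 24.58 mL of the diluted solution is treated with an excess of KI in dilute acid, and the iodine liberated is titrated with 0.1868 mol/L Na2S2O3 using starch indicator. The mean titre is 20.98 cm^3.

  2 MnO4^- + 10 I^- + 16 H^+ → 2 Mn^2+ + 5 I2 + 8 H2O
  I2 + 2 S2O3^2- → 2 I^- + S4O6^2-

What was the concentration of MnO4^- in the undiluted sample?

0.4012 mol/L

n(S2O3^2-) = 0.02098 × 0.1868 = 3.919 × 10^-3 mol
n(I2) = n(S2O3^2-)/2 = 1.960 × 10^-3 mol
From the 2:5 ratio, n(MnO4^-) in the aliquot = 2/5 × 1.960 × 10^-3 = 7.838 × 10^-4 mol
[MnO4^-]_dilute = 7.838 × 10^-4 / 0.02458 = 0.03189 mol/L
[MnO4^-]_original = 0.03189 × 250.0/19.87 = 0.4012 mol/L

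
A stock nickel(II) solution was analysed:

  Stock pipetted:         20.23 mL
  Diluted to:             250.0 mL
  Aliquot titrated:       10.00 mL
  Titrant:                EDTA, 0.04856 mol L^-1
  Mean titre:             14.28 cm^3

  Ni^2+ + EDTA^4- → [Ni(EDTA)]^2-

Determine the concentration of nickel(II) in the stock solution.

0.8569 mol/L

n(EDTA) = 0.01428 × 0.04856 = 6.934 × 10^-4 mol
n(Ni2+) in the aliquot = 6.934 × 10^-4 mol (1:1 ratio)
[Ni2+]_dilute = 6.934 × 10^-4 / 0.01000 = 0.06934 mol/L
Dilution factor = 250.0 / 20.23 = 12.36
[Ni2+]_stock = 0.06934 × 12.36 = 0.8569 mol/L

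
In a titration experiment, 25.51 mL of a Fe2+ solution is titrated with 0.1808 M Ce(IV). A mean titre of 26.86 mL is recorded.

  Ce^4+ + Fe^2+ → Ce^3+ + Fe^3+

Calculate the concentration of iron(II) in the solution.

n(Ce4+) = 0.02686 L × 0.1808 mol/L = 4.856 × 10^-3 mol
n(Fe2+) = 4.856 × 10^-3 mol (1:1 mole ratio)
[Fe2+] = 4.856 × 10^-3 mol / 0.02551 L = 0.1904 mol/L

0.1904 M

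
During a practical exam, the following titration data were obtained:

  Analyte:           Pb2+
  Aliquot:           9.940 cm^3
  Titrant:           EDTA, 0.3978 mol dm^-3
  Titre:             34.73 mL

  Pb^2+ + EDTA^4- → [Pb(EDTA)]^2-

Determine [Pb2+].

n(EDTA) = 0.03473 L × 0.3978 mol/L = 0.01382 mol
n(Pb2+) = 0.01382 mol (1:1 mole ratio)
[Pb2+] = 0.01382 mol / 0.009940 L = 1.390 mol/L

1.390 mol/L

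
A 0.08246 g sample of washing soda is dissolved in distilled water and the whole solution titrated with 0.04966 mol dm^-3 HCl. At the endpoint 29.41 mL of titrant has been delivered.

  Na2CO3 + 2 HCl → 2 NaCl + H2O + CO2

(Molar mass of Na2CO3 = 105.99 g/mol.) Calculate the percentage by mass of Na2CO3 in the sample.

n(HCl) = 0.02941 L × 0.04966 mol/L = 1.461 × 10^-3 mol
From the 1:2 ratio, n(Na2CO3) = 1/2 × 1.461 × 10^-3 = 7.303 × 10^-4 mol
mass of Na2CO3 = 7.303 × 10^-4 × 105.99 g/mol = 0.07740 g
% Na2CO3 = 0.07740 / 0.08246 × 100 = 93.86 %

93.86 %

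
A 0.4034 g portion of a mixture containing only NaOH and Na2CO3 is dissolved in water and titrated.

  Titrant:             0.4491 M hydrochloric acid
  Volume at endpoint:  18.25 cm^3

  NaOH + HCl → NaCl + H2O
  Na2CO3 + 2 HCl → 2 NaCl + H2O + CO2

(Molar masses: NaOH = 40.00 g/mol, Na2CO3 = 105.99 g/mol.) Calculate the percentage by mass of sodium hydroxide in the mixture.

23.62 %

n(HCl) = 0.01825 × 0.4491 = 8.196 × 10^-3 mol
Let x = n(NaOH), y = n(Na2CO3).
Titrant: 1x + 2y = 8.196 × 10^-3;  mass: 40.00x + 105.99y = 0.4034
Solving, x = 2.382 × 10^-3 mol, y = 2.907 × 10^-3 mol
mass of NaOH = 2.382 × 10^-3 × 40.00 = 0.09527 g
% NaOH = 0.09527 / 0.4034 × 100 = 23.62 %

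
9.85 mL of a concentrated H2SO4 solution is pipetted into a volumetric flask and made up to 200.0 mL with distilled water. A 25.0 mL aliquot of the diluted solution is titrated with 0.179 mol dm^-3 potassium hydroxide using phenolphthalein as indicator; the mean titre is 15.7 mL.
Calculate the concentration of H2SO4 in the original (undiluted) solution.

H2SO4 + 2 KOH → K2SO4 + 2 H2O
n(KOH) = 0.0157 × 0.179 = 2.81 × 10^-3 mol
From the 1:2 ratio, n(H2SO4) in the aliquot = 1/2 × 2.81 × 10^-3 = 1.41 × 10^-3 mol
[H2SO4]_dilute = 1.41 × 10^-3 / 0.0250 = 0.0562 mol/L
Dilution factor = 200.0 / 9.85 = 20.30
[H2SO4]_stock = 0.0562 × 20.30 = 1.14 mol/L

1.14 mol/L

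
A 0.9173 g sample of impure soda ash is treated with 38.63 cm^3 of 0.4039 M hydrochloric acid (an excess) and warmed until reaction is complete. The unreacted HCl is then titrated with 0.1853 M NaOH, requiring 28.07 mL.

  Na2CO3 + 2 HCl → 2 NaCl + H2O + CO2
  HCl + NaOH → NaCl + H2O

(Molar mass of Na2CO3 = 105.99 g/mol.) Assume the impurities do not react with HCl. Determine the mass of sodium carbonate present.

n(HCl) added = 0.03863 × 0.4039 = 0.01560 mol
n(NaOH) used in back-titration = 0.02807 × 0.1853 = 5.201 × 10^-3 mol
n(HCl) left over = 5.201 × 10^-3 mol (1:1 ratio)
n(HCl) consumed by analyte = 0.01560 − 5.201 × 10^-3 = 0.01040 mol
From the 1:2 ratio, n(Na2CO3) = 1/2 × 0.01040 = 5.201 × 10^-3 mol
mass of Na2CO3 = 5.201 × 10^-3 × 105.99 = 0.5512 g

0.5512 g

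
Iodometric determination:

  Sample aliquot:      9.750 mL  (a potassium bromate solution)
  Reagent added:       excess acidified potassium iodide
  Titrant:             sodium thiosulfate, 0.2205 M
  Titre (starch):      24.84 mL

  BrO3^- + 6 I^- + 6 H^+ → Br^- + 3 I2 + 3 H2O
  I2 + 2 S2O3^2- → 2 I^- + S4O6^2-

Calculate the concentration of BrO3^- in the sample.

0.09363 M

n(S2O3^2-) = 0.02484 × 0.2205 = 5.477 × 10^-3 mol
n(I2) = n(S2O3^2-)/2 = 2.739 × 10^-3 mol
From the 1:3 ratio, n(BrO3^-) in the aliquot = 1/3 × 2.739 × 10^-3 = 9.129 × 10^-4 mol
[BrO3^-] = 9.129 × 10^-4 / 0.009750 = 0.09363 mol/L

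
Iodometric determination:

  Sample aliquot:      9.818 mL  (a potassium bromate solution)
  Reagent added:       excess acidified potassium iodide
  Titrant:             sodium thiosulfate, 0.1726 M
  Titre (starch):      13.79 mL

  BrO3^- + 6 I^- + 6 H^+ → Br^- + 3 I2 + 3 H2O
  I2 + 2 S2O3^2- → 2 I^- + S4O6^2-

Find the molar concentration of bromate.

n(S2O3^2-) = 0.01379 × 0.1726 = 2.380 × 10^-3 mol
n(I2) = n(S2O3^2-)/2 = 1.190 × 10^-3 mol
From the 1:3 ratio, n(BrO3^-) in the aliquot = 1/3 × 1.190 × 10^-3 = 3.967 × 10^-4 mol
[BrO3^-] = 3.967 × 10^-4 / 0.009818 = 0.04040 mol/L

0.04040 M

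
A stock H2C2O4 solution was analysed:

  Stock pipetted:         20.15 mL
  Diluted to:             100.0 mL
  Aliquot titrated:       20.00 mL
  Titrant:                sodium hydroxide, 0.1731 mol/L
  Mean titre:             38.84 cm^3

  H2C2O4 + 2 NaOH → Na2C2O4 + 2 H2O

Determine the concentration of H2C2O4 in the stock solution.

n(NaOH) = 0.03884 × 0.1731 = 6.723 × 10^-3 mol
From the 1:2 ratio, n(H2C2O4) in the aliquot = 1/2 × 6.723 × 10^-3 = 3.362 × 10^-3 mol
[H2C2O4]_dilute = 3.362 × 10^-3 / 0.02000 = 0.1681 mol/L
Dilution factor = 100.0 / 20.15 = 4.963
[H2C2O4]_stock = 0.1681 × 4.963 = 0.8341 mol/L

0.8341 mol/L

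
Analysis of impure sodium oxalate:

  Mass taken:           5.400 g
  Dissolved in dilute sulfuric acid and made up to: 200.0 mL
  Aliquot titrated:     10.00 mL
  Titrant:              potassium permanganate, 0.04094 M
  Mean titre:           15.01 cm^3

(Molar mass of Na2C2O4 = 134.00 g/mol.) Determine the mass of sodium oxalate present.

2 MnO4^- + 5 C2O4^2- + 16 H^+ → 2 Mn^2+ + 10 CO2 + 8 H2O
n(KMnO4) per titration = 0.01501 × 0.04094 = 6.145 × 10^-4 mol
From the 5:2 ratio, n(Na2C2O4) in each aliquot = 5/2 × 6.145 × 10^-4 = 1.536 × 10^-3 mol
n(Na2C2O4) in the whole flask = 1.536 × 10^-3 × 200.0/10.00 = 0.03073 mol
mass of Na2C2O4 = 0.03073 × 134.00 = 4.117 g

4.117 g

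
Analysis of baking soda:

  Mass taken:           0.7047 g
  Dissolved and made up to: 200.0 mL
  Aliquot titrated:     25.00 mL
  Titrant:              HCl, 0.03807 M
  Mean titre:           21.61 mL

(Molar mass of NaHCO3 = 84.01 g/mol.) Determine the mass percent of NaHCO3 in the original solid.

NaHCO3 + HCl → NaCl + H2O + CO2
n(HCl) per titration = 0.02161 × 0.03807 = 8.227 × 10^-4 mol
n(NaHCO3) in each aliquot = 8.227 × 10^-4 mol (1:1 ratio)
n(NaHCO3) in the whole flask = 8.227 × 10^-4 × 200.0/25.00 = 6.582 × 10^-3 mol
mass of NaHCO3 = 6.582 × 10^-3 × 84.01 = 0.5529 g
% NaHCO3 = 0.5529 / 0.7047 × 100 = 78.46 %

78.46 %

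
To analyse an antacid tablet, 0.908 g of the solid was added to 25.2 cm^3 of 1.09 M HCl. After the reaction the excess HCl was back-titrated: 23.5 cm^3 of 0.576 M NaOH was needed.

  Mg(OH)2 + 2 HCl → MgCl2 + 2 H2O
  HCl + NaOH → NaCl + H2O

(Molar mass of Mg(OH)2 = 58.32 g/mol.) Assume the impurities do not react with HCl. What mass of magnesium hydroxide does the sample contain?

0.406 g

n(HCl) added = 0.0252 × 1.09 = 0.0275 mol
n(NaOH) used in back-titration = 0.0235 × 0.576 = 0.0135 mol
n(HCl) left over = 0.0135 mol (1:1 ratio)
n(HCl) consumed by analyte = 0.0275 − 0.0135 = 0.0139 mol
From the 1:2 ratio, n(Mg(OH)2) = 1/2 × 0.0139 = 6.97 × 10^-3 mol
mass of Mg(OH)2 = 6.97 × 10^-3 × 58.32 = 0.406 g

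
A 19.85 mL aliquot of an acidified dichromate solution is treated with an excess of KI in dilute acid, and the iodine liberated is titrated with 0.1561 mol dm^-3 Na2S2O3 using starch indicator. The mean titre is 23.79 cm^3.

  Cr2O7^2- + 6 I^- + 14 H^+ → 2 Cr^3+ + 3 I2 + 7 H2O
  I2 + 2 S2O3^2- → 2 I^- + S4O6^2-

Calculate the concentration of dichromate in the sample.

n(S2O3^2-) = 0.02379 × 0.1561 = 3.714 × 10^-3 mol
n(I2) = n(S2O3^2-)/2 = 1.857 × 10^-3 mol
From the 1:3 ratio, n(Cr2O7^2-) in the aliquot = 1/3 × 1.857 × 10^-3 = 6.189 × 10^-4 mol
[Cr2O7^2-] = 6.189 × 10^-4 / 0.01985 = 0.03118 mol/L

0.03118 mol/L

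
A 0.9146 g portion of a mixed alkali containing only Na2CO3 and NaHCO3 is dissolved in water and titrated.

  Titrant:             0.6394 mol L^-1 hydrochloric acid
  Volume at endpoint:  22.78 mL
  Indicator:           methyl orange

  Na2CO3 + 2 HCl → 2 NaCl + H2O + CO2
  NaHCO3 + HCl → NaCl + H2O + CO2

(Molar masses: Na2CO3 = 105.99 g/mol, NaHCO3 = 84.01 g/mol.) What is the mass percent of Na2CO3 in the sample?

57.74 %

n(HCl) = 0.02278 × 0.6394 = 0.01457 mol
Let x = n(Na2CO3), y = n(NaHCO3).
Titrant: 2x + 1y = 0.01457;  mass: 105.99x + 84.01y = 0.9146
Solving, x = 4.982 × 10^-3 mol, y = 4.601 × 10^-3 mol
mass of Na2CO3 = 4.982 × 10^-3 × 105.99 = 0.5281 g
% Na2CO3 = 0.5281 / 0.9146 × 100 = 57.74 %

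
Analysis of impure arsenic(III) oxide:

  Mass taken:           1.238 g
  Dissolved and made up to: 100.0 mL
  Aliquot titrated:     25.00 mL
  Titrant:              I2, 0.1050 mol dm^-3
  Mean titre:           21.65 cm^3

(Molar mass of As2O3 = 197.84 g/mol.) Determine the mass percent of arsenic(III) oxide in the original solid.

As2O3 + 2 I2 + 2 H2O → As2O5 + 4 HI
n(I2) per titration = 0.02165 × 0.1050 = 2.273 × 10^-3 mol
From the 1:2 ratio, n(As2O3) in each aliquot = 1/2 × 2.273 × 10^-3 = 1.137 × 10^-3 mol
n(As2O3) in the whole flask = 1.137 × 10^-3 × 100.0/25.00 = 4.546 × 10^-3 mol
mass of As2O3 = 4.546 × 10^-3 × 197.84 = 0.8995 g
% As2O3 = 0.8995 / 1.238 × 100 = 72.66 %

72.66 %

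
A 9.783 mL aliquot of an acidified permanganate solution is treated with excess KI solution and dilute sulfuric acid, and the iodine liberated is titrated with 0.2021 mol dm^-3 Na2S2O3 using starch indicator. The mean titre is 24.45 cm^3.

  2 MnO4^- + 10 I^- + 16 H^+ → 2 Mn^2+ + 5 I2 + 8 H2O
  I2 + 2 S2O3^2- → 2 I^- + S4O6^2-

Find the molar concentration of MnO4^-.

n(S2O3^2-) = 0.02445 × 0.2021 = 4.941 × 10^-3 mol
n(I2) = n(S2O3^2-)/2 = 2.471 × 10^-3 mol
From the 2:5 ratio, n(MnO4^-) in the aliquot = 2/5 × 2.471 × 10^-3 = 9.883 × 10^-4 mol
[MnO4^-] = 9.883 × 10^-4 / 0.009783 = 0.1010 mol/L

0.1010 mol/L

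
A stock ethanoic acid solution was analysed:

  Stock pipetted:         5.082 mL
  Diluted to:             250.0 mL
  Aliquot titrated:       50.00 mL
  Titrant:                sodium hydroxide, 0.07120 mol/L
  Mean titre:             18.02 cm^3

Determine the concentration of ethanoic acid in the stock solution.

CH3COOH + NaOH → CH3COONa + H2O
n(NaOH) = 0.01802 × 0.07120 = 1.283 × 10^-3 mol
n(CH3COOH) in the aliquot = 1.283 × 10^-3 mol (1:1 ratio)
[CH3COOH]_dilute = 1.283 × 10^-3 / 0.05000 = 0.02566 mol/L
Dilution factor = 250.0 / 5.082 = 49.19
[CH3COOH]_stock = 0.02566 × 49.19 = 1.262 mol/L

1.262 mol/L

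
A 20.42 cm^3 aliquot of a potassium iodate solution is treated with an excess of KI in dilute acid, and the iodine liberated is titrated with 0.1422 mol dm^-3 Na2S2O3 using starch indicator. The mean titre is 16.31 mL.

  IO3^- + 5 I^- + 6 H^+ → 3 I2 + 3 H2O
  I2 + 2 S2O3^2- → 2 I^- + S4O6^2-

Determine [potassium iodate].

n(S2O3^2-) = 0.01631 × 0.1422 = 2.319 × 10^-3 mol
n(I2) = n(S2O3^2-)/2 = 1.160 × 10^-3 mol
From the 1:3 ratio, n(IO3^-) in the aliquot = 1/3 × 1.160 × 10^-3 = 3.865 × 10^-4 mol
[IO3^-] = 3.865 × 10^-4 / 0.02042 = 0.01893 mol/L

0.01893 mol/L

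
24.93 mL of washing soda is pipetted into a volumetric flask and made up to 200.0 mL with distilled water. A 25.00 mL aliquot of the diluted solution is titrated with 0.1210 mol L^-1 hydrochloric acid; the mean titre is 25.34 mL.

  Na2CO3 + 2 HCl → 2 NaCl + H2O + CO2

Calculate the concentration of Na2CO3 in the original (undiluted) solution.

0.4920 mol/L

n(HCl) = 0.02534 × 0.1210 = 3.066 × 10^-3 mol
From the 1:2 ratio, n(Na2CO3) in the aliquot = 1/2 × 3.066 × 10^-3 = 1.533 × 10^-3 mol
[Na2CO3]_dilute = 1.533 × 10^-3 / 0.02500 = 0.06132 mol/L
Dilution factor = 200.0 / 24.93 = 8.022
[Na2CO3]_stock = 0.06132 × 8.022 = 0.4920 mol/L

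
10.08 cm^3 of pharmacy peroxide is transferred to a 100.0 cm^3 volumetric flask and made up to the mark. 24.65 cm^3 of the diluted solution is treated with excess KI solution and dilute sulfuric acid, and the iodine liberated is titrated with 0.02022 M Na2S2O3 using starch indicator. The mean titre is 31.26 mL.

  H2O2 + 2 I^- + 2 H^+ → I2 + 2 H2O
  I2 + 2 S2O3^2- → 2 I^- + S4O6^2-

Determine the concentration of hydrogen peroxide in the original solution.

n(S2O3^2-) = 0.03126 × 0.02022 = 6.321 × 10^-4 mol
n(I2) = n(S2O3^2-)/2 = 3.160 × 10^-4 mol
n(H2O2) in the aliquot = 3.160 × 10^-4 mol (1:1 ratio)
[H2O2]_dilute = 3.160 × 10^-4 / 0.02465 = 0.01282 mol/L
[H2O2]_original = 0.01282 × 100.0/10.08 = 0.1272 mol/L

0.1272 M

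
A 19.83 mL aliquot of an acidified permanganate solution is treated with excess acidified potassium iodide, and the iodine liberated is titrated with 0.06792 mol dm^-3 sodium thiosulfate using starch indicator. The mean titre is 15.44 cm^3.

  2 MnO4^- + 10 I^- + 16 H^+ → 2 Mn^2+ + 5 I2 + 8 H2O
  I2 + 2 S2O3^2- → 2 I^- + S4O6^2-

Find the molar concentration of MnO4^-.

n(S2O3^2-) = 0.01544 × 0.06792 = 1.049 × 10^-3 mol
n(I2) = n(S2O3^2-)/2 = 5.243 × 10^-4 mol
From the 2:5 ratio, n(MnO4^-) in the aliquot = 2/5 × 5.243 × 10^-4 = 2.097 × 10^-4 mol
[MnO4^-] = 2.097 × 10^-4 / 0.01983 = 0.01058 mol/L

0.01058 mol/L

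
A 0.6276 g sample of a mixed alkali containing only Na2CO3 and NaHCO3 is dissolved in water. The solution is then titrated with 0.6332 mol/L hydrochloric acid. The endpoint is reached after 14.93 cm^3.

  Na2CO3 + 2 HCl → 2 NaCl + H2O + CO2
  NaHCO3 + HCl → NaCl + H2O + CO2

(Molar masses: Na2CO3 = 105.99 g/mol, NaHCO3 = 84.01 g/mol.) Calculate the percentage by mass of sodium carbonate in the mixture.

n(HCl) = 0.01493 × 0.6332 = 9.454 × 10^-3 mol
Let x = n(Na2CO3), y = n(NaHCO3).
Titrant: 2x + 1y = 9.454 × 10^-3;  mass: 105.99x + 84.01y = 0.6276
Solving, x = 2.686 × 10^-3 mol, y = 4.082 × 10^-3 mol
mass of Na2CO3 = 2.686 × 10^-3 × 105.99 = 0.2847 g
% Na2CO3 = 0.2847 / 0.6276 × 100 = 45.36 %

45.36 %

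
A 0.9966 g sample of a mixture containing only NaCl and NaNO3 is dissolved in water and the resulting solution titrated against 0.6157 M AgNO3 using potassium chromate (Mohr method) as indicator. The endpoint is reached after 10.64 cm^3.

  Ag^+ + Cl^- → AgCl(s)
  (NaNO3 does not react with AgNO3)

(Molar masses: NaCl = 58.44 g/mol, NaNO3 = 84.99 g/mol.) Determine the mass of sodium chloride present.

n(AgNO3) = 0.01064 × 0.6157 = 6.551 × 10^-3 mol
Let x = n(NaCl), y = n(NaNO3).
Titrant: 1x = 6.551 × 10^-3;  mass: 58.44x + 84.99y = 0.9966
Solving, x = 6.551 × 10^-3 mol, y = 7.222 × 10^-3 mol
mass of NaCl = 6.551 × 10^-3 × 58.44 = 0.3828 g

0.3828 g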